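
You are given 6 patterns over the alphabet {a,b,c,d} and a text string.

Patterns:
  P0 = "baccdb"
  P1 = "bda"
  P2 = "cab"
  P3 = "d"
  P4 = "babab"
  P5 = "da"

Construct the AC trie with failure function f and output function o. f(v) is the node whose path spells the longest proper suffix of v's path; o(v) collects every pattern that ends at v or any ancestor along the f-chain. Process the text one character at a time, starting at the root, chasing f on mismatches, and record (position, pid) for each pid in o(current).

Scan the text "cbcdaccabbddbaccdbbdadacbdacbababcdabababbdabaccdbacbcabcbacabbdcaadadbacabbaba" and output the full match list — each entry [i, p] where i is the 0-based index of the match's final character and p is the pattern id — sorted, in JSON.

Construct AC machine:
Trie (insert patterns):
  0='ε' goto b→1 c→9 d→12
  1='b' goto a→2 d→7
  2='ba' goto b→13 c→3
  3='bac' goto c→4
  4='bacc' goto d→5
  5='baccd' goto b→6
  6='baccdb' goto ·  [P0 ends]
  7='bd' goto a→8
  8='bda' goto ·  [P1 ends]
  9='c' goto a→10
  10='ca' goto b→11
  11='cab' goto ·  [P2 ends]
  12='d' goto a→16  [P3 ends]
  13='bab' goto a→14
  14='baba' goto b→15
  15='babab' goto ·  [P4 ends]
  16='da' goto ·  [P5 ends]

Failure links (BFS by depth):
  n1('b'): parent n0 fail=0; on 'b' 0 → fail=0;  out ∅∪∅=∅
  n9('c'): parent n0 fail=0; on 'c' 0 → fail=0;  out ∅∪∅=∅
  n12('d'): parent n0 fail=0; on 'd' 0 → fail=0;  out {3}∪∅={3}
  n2('ba'): parent n1 fail=0; on 'a' 0 → fail=0;  out ∅∪∅=∅
  n7('bd'): parent n1 fail=0; on 'd' 0 → fail=12;  out ∅∪{3}={3}
  n10('ca'): parent n9 fail=0; on 'a' 0 → fail=0;  out ∅∪∅=∅
  n16('da'): parent n12 fail=0; on 'a' 0 → fail=0;  out {5}∪∅={5}
  n3('bac'): parent n2 fail=0; on 'c' 0 → fail=9;  out ∅∪∅=∅
  n8('bda'): parent n7 fail=12; on 'a' 12 → fail=16;  out {1}∪{5}={1,5}
  n11('cab'): parent n10 fail=0; on 'b' 0 → fail=1;  out {2}∪∅={2}
  n13('bab'): parent n2 fail=0; on 'b' 0 → fail=1;  out ∅∪∅=∅
  n4('bacc'): parent n3 fail=9; on 'c' 9→0 → fail=9;  out ∅∪∅=∅
  n14('baba'): parent n13 fail=1; on 'a' 1 → fail=2;  out ∅∪∅=∅
  n5('baccd'): parent n4 fail=9; on 'd' 9→0 → fail=12;  out ∅∪{3}={3}
  n15('babab'): parent n14 fail=2; on 'b' 2 → fail=13;  out {4}∪∅={4}
  n6('baccdb'): parent n5 fail=12; on 'b' 12→0 → fail=1;  out {0}∪∅={0}

Text stream:
[0] read 'c'  n0⇒n9
[1] read 'b'  n9⇒n1 ·f
[2] read 'c'  n1⇒n9 ·f
[3] read 'd'  n9⇒n12 ·f  emit P3@[3:3]
[4] read 'a'  n12⇒n16  emit P5@[3:4]
[5] read 'c'  n16⇒n9 ·f
[6] read 'c'  n9⇒n9 ·f
[7] read 'a'  n9⇒n10
[8] read 'b'  n10⇒n11  emit P2@[6:8]
[9] read 'b'  n11⇒n1 ·f
[10] read 'd'  n1⇒n7  emit P3@[10:10]
[11] read 'd'  n7⇒n12 ·f  emit P3@[11:11]
[12] read 'b'  n12⇒n1 ·f
[13] read 'a'  n1⇒n2
[14] read 'c'  n2⇒n3
[15] read 'c'  n3⇒n4
[16] read 'd'  n4⇒n5  emit P3@[16:16]
[17] read 'b'  n5⇒n6  emit P0@[12:17]
[18] read 'b'  n6⇒n1 ·f
[19] read 'd'  n1⇒n7  emit P3@[19:19]
[20] read 'a'  n7⇒n8  emit P1@[18:20],P5@[19:20]
[21] read 'd'  n8⇒n12 ·f  emit P3@[21:21]
[22] read 'a'  n12⇒n16  emit P5@[21:22]
[23] read 'c'  n16⇒n9 ·f
[24] read 'b'  n9⇒n1 ·f
[25] read 'd'  n1⇒n7  emit P3@[25:25]
[26] read 'a'  n7⇒n8  emit P1@[24:26],P5@[25:26]
[27] read 'c'  n8⇒n9 ·f
[28] read 'b'  n9⇒n1 ·f
[29] read 'a'  n1⇒n2
[30] read 'b'  n2⇒n13
[31] read 'a'  n13⇒n14
[32] read 'b'  n14⇒n15  emit P4@[28:32]
[33] read 'c'  n15⇒n9 ·f
[34] read 'd'  n9⇒n12 ·f  emit P3@[34:34]
[35] read 'a'  n12⇒n16  emit P5@[34:35]
[36] read 'b'  n16⇒n1 ·f
[37] read 'a'  n1⇒n2
[38] read 'b'  n2⇒n13
[39] read 'a'  n13⇒n14
[40] read 'b'  n14⇒n15  emit P4@[36:40]
[41] read 'b'  n15⇒n1 ·f
[42] read 'd'  n1⇒n7  emit P3@[42:42]
[43] read 'a'  n7⇒n8  emit P1@[41:43],P5@[42:43]
[44] read 'b'  n8⇒n1 ·f
[45] read 'a'  n1⇒n2
[46] read 'c'  n2⇒n3
[47] read 'c'  n3⇒n4
[48] read 'd'  n4⇒n5  emit P3@[48:48]
[49] read 'b'  n5⇒n6  emit P0@[44:49]
[50] read 'a'  n6⇒n2 ·f
[51] read 'c'  n2⇒n3
[52] read 'b'  n3⇒n1 ·f
[53] read 'c'  n1⇒n9 ·f
[54] read 'a'  n9⇒n10
[55] read 'b'  n10⇒n11  emit P2@[53:55]
[56] read 'c'  n11⇒n9 ·f
[57] read 'b'  n9⇒n1 ·f
[58] read 'a'  n1⇒n2
[59] read 'c'  n2⇒n3
[60] read 'a'  n3⇒n10 ·f
[61] read 'b'  n10⇒n11  emit P2@[59:61]
[62] read 'b'  n11⇒n1 ·f
[63] read 'd'  n1⇒n7  emit P3@[63:63]
[64] read 'c'  n7⇒n9 ·f
[65] read 'a'  n9⇒n10
[66] read 'a'  n10⇒n0 ·f
[67] read 'd'  n0⇒n12  emit P3@[67:67]
[68] read 'a'  n12⇒n16  emit P5@[67:68]
[69] read 'd'  n16⇒n12 ·f  emit P3@[69:69]
[70] read 'b'  n12⇒n1 ·f
[71] read 'a'  n1⇒n2
[72] read 'c'  n2⇒n3
[73] read 'a'  n3⇒n10 ·f
[74] read 'b'  n10⇒n11  emit P2@[72:74]
[75] read 'b'  n11⇒n1 ·f
[76] read 'a'  n1⇒n2
[77] read 'b'  n2⇒n13
[78] read 'a'  n13⇒n14

Matches: [[3,3],[4,5],[8,2],[10,3],[11,3],[16,3],[17,0],[19,3],[20,1],[20,5],[21,3],[22,5],[25,3],[26,1],[26,5],[32,4],[34,3],[35,5],[40,4],[42,3],[43,1],[43,5],[48,3],[49,0],[55,2],[61,2],[63,3],[67,3],[68,5],[69,3],[74,2]]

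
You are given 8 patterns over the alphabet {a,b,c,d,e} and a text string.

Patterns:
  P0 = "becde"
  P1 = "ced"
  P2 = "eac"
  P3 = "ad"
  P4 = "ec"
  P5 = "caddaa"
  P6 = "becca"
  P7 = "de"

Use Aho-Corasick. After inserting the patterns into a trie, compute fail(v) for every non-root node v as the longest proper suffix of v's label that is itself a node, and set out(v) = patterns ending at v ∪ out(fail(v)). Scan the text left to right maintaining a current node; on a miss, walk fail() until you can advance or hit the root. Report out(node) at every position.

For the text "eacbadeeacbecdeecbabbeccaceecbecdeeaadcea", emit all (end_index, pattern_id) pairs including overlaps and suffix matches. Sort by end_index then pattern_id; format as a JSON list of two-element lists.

Build automaton:
Trie nodes:
  n0 'ε': a→12 b→1 c→6 d→22 e→9
  n1 'b': e→2
  n2 'be': c→3
  n3 'bec': c→20 d→4
  n4 'becd': e→5
  n5 'becde': ·  [P0 ends]
  n6 'c': a→15 e→7
  n7 'ce': d→8
  n8 'ced': ·  [P1 ends]
  n9 'e': a→10 c→14
  n10 'ea': c→11
  n11 'eac': ·  [P2 ends]
  n12 'a': d→13
  n13 'ad': ·  [P3 ends]
  n14 'ec': ·  [P4 ends]
  n15 'ca': d→16
  n16 'cad': d→17
  n17 'cadd': a→18
  n18 'cadda': a→19
  n19 'caddaa': ·  [P5 ends]
  n20 'becc': a→21
  n21 'becca': ·  [P6 ends]
  n22 'd': e→23
  n23 'de': ·  [P7 ends]

BFS fail/out derivation:
  n1('b'): parent n0 fail=0; on 'b' 0 → fail=0;  out ∅∪∅=∅
  n6('c'): parent n0 fail=0; on 'c' 0 → fail=0;  out ∅∪∅=∅
  n9('e'): parent n0 fail=0; on 'e' 0 → fail=0;  out ∅∪∅=∅
  n12('a'): parent n0 fail=0; on 'a' 0 → fail=0;  out ∅∪∅=∅
  n22('d'): parent n0 fail=0; on 'd' 0 → fail=0;  out ∅∪∅=∅
  n2('be'): parent n1 fail=0; on 'e' 0 → fail=9;  out ∅∪∅=∅
  n7('ce'): parent n6 fail=0; on 'e' 0 → fail=9;  out ∅∪∅=∅
  n10('ea'): parent n9 fail=0; on 'a' 0 → fail=12;  out ∅∪∅=∅
  n13('ad'): parent n12 fail=0; on 'd' 0 → fail=22;  out {3}∪∅={3}
  n14('ec'): parent n9 fail=0; on 'c' 0 → fail=6;  out {4}∪∅={4}
  n15('ca'): parent n6 fail=0; on 'a' 0 → fail=12;  out ∅∪∅=∅
  n23('de'): parent n22 fail=0; on 'e' 0 → fail=9;  out {7}∪∅={7}
  n3('bec'): parent n2 fail=9; on 'c' 9 → fail=14;  out ∅∪{4}={4}
  n8('ced'): parent n7 fail=9; on 'd' 9→0 → fail=22;  out {1}∪∅={1}
  n11('eac'): parent n10 fail=12; on 'c' 12→0 → fail=6;  out {2}∪∅={2}
  n16('cad'): parent n15 fail=12; on 'd' 12 → fail=13;  out ∅∪{3}={3}
  n4('becd'): parent n3 fail=14; on 'd' 14→6→0 → fail=22;  out ∅∪∅=∅
  n17('cadd'): parent n16 fail=13; on 'd' 13→22→0 → fail=22;  out ∅∪∅=∅
  n20('becc'): parent n3 fail=14; on 'c' 14→6→0 → fail=6;  out ∅∪∅=∅
  n5('becde'): parent n4 fail=22; on 'e' 22 → fail=23;  out {0}∪{7}={0,7}
  n18('cadda'): parent n17 fail=22; on 'a' 22→0 → fail=12;  out ∅∪∅=∅
  n21('becca'): parent n20 fail=6; on 'a' 6 → fail=15;  out {6}∪∅={6}
  n19('caddaa'): parent n18 fail=12; on 'a' 12→0 → fail=12;  out {5}∪∅={5}

Run:
[0] read 'e'  n0⇒n9
[1] read 'a'  n9⇒n10
[2] read 'c'  n10⇒n11  emit P2@[0:2]
[3] read 'b'  n11⇒n1 (fail-walked)
[4] read 'a'  n1⇒n12 (fail-walked)
[5] read 'd'  n12⇒n13  emit P3@[4:5]
[6] read 'e'  n13⇒n23 (fail-walked)  emit P7@[5:6]
[7] read 'e'  n23⇒n9 (fail-walked)
[8] read 'a'  n9⇒n10
[9] read 'c'  n10⇒n11  emit P2@[7:9]
[10] read 'b'  n11⇒n1 (fail-walked)
[11] read 'e'  n1⇒n2
[12] read 'c'  n2⇒n3  emit P4@[11:12]
[13] read 'd'  n3⇒n4
[14] read 'e'  n4⇒n5  emit P0@[10:14],P7@[13:14]
[15] read 'e'  n5⇒n9 (fail-walked)
[16] read 'c'  n9⇒n14  emit P4@[15:16]
[17] read 'b'  n14⇒n1 (fail-walked)
[18] read 'a'  n1⇒n12 (fail-walked)
[19] read 'b'  n12⇒n1 (fail-walked)
[20] read 'b'  n1⇒n1 (fail-walked)
[21] read 'e'  n1⇒n2
[22] read 'c'  n2⇒n3  emit P4@[21:22]
[23] read 'c'  n3⇒n20
[24] read 'a'  n20⇒n21  emit P6@[20:24]
[25] read 'c'  n21⇒n6 (fail-walked)
[26] read 'e'  n6⇒n7
[27] read 'e'  n7⇒n9 (fail-walked)
[28] read 'c'  n9⇒n14  emit P4@[27:28]
[29] read 'b'  n14⇒n1 (fail-walked)
[30] read 'e'  n1⇒n2
[31] read 'c'  n2⇒n3  emit P4@[30:31]
[32] read 'd'  n3⇒n4
[33] read 'e'  n4⇒n5  emit P0@[29:33],P7@[32:33]
[34] read 'e'  n5⇒n9 (fail-walked)
[35] read 'a'  n9⇒n10
[36] read 'a'  n10⇒n12 (fail-walked)
[37] read 'd'  n12⇒n13  emit P3@[36:37]
[38] read 'c'  n13⇒n6 (fail-walked)
[39] read 'e'  n6⇒n7
[40] read 'a'  n7⇒n10 (fail-walked)

All matches (sorted): [[2,2],[5,3],[6,7],[9,2],[12,4],[14,0],[14,7],[16,4],[22,4],[24,6],[28,4],[31,4],[33,0],[33,7],[37,3]]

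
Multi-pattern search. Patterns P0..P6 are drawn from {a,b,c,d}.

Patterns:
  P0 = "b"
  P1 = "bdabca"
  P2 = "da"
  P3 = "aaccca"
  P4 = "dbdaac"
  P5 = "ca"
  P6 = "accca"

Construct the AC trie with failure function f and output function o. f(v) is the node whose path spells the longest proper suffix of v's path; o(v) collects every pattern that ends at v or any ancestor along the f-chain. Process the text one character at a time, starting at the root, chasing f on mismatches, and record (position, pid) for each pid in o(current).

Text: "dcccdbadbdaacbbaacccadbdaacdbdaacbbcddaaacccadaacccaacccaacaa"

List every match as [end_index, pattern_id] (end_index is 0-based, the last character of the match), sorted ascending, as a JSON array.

Build automaton:
Trie nodes:
  n0 'ε': a→9 b→1 c→20 d→7
  n1 'b': d→2  [P0 ends]
  n2 'bd': a→3
  n3 'bda': b→4
  n4 'bdab': c→5
  n5 'bdabc': a→6
  n6 'bdabca': ·  [P1 ends]
  n7 'd': a→8 b→15
  n8 'da': ·  [P2 ends]
  n9 'a': a→10 c→22
  n10 'aa': c→11
  n11 'aac': c→12
  n12 'aacc': c→13
  n13 'aaccc': a→14
  n14 'aaccca': ·  [P3 ends]
  n15 'db': d→16
  n16 'dbd': a→17
  n17 'dbda': a→18
  n18 'dbdaa': c→19
  n19 'dbdaac': ·  [P4 ends]
  n20 'c': a→21
  n21 'ca': ·  [P5 ends]
  n22 'ac': c→23
  n23 'acc': c→24
  n24 'accc': a→25
  n25 'accca': ·  [P6 ends]

BFS fail/out derivation:
  fail(1) 'b': from fail(0)=0 chase 'b': 0 ⇒ 0;  out={0}∪out(0)={0}
  fail(7) 'd': from fail(0)=0 chase 'd': 0 ⇒ 0;  out=∅∪out(0)=∅
  fail(9) 'a': from fail(0)=0 chase 'a': 0 ⇒ 0;  out=∅∪out(0)=∅
  fail(20) 'c': from fail(0)=0 chase 'c': 0 ⇒ 0;  out=∅∪out(0)=∅
  fail(2) 'bd': from fail(1)=0 chase 'd': 0 ⇒ 7;  out=∅∪out(7)=∅
  fail(8) 'da': from fail(7)=0 chase 'a': 0 ⇒ 9;  out={2}∪out(9)={2}
  fail(10) 'aa': from fail(9)=0 chase 'a': 0 ⇒ 9;  out=∅∪out(9)=∅
  fail(15) 'db': from fail(7)=0 chase 'b': 0 ⇒ 1;  out=∅∪out(1)={0}
  fail(21) 'ca': from fail(20)=0 chase 'a': 0 ⇒ 9;  out={5}∪out(9)={5}
  fail(22) 'ac': from fail(9)=0 chase 'c': 0 ⇒ 20;  out=∅∪out(20)=∅
  fail(3) 'bda': from fail(2)=7 chase 'a': 7 ⇒ 8;  out=∅∪out(8)={2}
  fail(11) 'aac': from fail(10)=9 chase 'c': 9 ⇒ 22;  out=∅∪out(22)=∅
  fail(16) 'dbd': from fail(15)=1 chase 'd': 1 ⇒ 2;  out=∅∪out(2)=∅
  fail(23) 'acc': from fail(22)=20 chase 'c': 20→0 ⇒ 20;  out=∅∪out(20)=∅
  fail(4) 'bdab': from fail(3)=8 chase 'b': 8→9→0 ⇒ 1;  out=∅∪out(1)={0}
  fail(12) 'aacc': from fail(11)=22 chase 'c': 22 ⇒ 23;  out=∅∪out(23)=∅
  fail(17) 'dbda': from fail(16)=2 chase 'a': 2 ⇒ 3;  out=∅∪out(3)={2}
  fail(24) 'accc': from fail(23)=20 chase 'c': 20→0 ⇒ 20;  out=∅∪out(20)=∅
  fail(5) 'bdabc': from fail(4)=1 chase 'c': 1→0 ⇒ 20;  out=∅∪out(20)=∅
  fail(13) 'aaccc': from fail(12)=23 chase 'c': 23 ⇒ 24;  out=∅∪out(24)=∅
  fail(18) 'dbdaa': from fail(17)=3 chase 'a': 3→8→9 ⇒ 10;  out=∅∪out(10)=∅
  fail(25) 'accca': from fail(24)=20 chase 'a': 20 ⇒ 21;  out={6}∪out(21)={5,6}
  fail(6) 'bdabca': from fail(5)=20 chase 'a': 20 ⇒ 21;  out={1}∪out(21)={1,5}
  fail(14) 'aaccca': from fail(13)=24 chase 'a': 24 ⇒ 25;  out={3}∪out(25)={3,5,6}
  fail(19) 'dbdaac': from fail(18)=10 chase 'c': 10 ⇒ 11;  out={4}∪out(11)={4}

Text stream:
[0] read 'd'  n0⇒n7
[1] read 'c'  n7⇒n20 (fail-walked)
[2] read 'c'  n20⇒n20 (fail-walked)
[3] read 'c'  n20⇒n20 (fail-walked)
[4] read 'd'  n20⇒n7 (fail-walked)
[5] read 'b'  n7⇒n15  → match P0@[5:5]
[6] read 'a'  n15⇒n9 (fail-walked)
[7] read 'd'  n9⇒n7 (fail-walked)
[8] read 'b'  n7⇒n15  → match P0@[8:8]
[9] read 'd'  n15⇒n16
[10] read 'a'  n16⇒n17  → match P2@[9:10]
[11] read 'a'  n17⇒n18
[12] read 'c'  n18⇒n19  → match P4@[7:12]
[13] read 'b'  n19⇒n1 (fail-walked)  → match P0@[13:13]
[14] read 'b'  n1⇒n1 (fail-walked)  → match P0@[14:14]
[15] read 'a'  n1⇒n9 (fail-walked)
[16] read 'a'  n9⇒n10
[17] read 'c'  n10⇒n11
[18] read 'c'  n11⇒n12
[19] read 'c'  n12⇒n13
[20] read 'a'  n13⇒n14  → match P3@[15:20],P5@[19:20],P6@[16:20]
[21] read 'd'  n14⇒n7 (fail-walked)
[22] read 'b'  n7⇒n15  → match P0@[22:22]
[23] read 'd'  n15⇒n16
[24] read 'a'  n16⇒n17  → match P2@[23:24]
[25] read 'a'  n17⇒n18
[26] read 'c'  n18⇒n19  → match P4@[21:26]
[27] read 'd'  n19⇒n7 (fail-walked)
[28] read 'b'  n7⇒n15  → match P0@[28:28]
[29] read 'd'  n15⇒n16
[30] read 'a'  n16⇒n17  → match P2@[29:30]
[31] read 'a'  n17⇒n18
[32] read 'c'  n18⇒n19  → match P4@[27:32]
[33] read 'b'  n19⇒n1 (fail-walked)  → match P0@[33:33]
[34] read 'b'  n1⇒n1 (fail-walked)  → match P0@[34:34]
[35] read 'c'  n1⇒n20 (fail-walked)
[36] read 'd'  n20⇒n7 (fail-walked)
[37] read 'd'  n7⇒n7 (fail-walked)
[38] read 'a'  n7⇒n8  → match P2@[37:38]
[39] read 'a'  n8⇒n10 (fail-walked)
[40] read 'a'  n10⇒n10 (fail-walked)
[41] read 'c'  n10⇒n11
[42] read 'c'  n11⇒n12
[43] read 'c'  n12⇒n13
[44] read 'a'  n13⇒n14  → match P3@[39:44],P5@[43:44],P6@[40:44]
[45] read 'd'  n14⇒n7 (fail-walked)
[46] read 'a'  n7⇒n8  → match P2@[45:46]
[47] read 'a'  n8⇒n10 (fail-walked)
[48] read 'c'  n10⇒n11
[49] read 'c'  n11⇒n12
[50] read 'c'  n12⇒n13
[51] read 'a'  n13⇒n14  → match P3@[46:51],P5@[50:51],P6@[47:51]
[52] read 'a'  n14⇒n10 (fail-walked)
[53] read 'c'  n10⇒n11
[54] read 'c'  n11⇒n12
[55] read 'c'  n12⇒n13
[56] read 'a'  n13⇒n14  → match P3@[51:56],P5@[55:56],P6@[52:56]
[57] read 'a'  n14⇒n10 (fail-walked)
[58] read 'c'  n10⇒n11
[59] read 'a'  n11⇒n21 (fail-walked)  → match P5@[58:59]
[60] read 'a'  n21⇒n10 (fail-walked)

Result: [[5,0],[8,0],[10,2],[12,4],[13,0],[14,0],[20,3],[20,5],[20,6],[22,0],[24,2],[26,4],[28,0],[30,2],[32,4],[33,0],[34,0],[38,2],[44,3],[44,5],[44,6],[46,2],[51,3],[51,5],[51,6],[56,3],[56,5],[56,6],[59,5]]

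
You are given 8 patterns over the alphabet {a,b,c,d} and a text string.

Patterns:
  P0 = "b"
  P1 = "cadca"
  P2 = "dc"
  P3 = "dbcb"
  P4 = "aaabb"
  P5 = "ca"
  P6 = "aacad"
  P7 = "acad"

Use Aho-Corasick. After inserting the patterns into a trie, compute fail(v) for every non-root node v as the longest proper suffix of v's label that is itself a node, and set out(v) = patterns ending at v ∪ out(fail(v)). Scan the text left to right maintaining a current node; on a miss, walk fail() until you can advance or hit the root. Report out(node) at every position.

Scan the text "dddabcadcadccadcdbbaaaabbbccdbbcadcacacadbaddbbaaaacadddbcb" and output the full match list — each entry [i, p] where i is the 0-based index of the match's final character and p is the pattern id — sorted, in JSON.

Build automaton:
Trie (insert patterns):
  0='ε' goto a→12 b→1 c→2 d→7
  1='b' goto ·  ←P0
  2='c' goto a→3
  3='ca' goto d→4  ←P5
  4='cad' goto c→5
  5='cadc' goto a→6
  6='cadca' goto ·  ←P1
  7='d' goto b→9 c→8
  8='dc' goto ·  ←P2
  9='db' goto c→10
  10='dbc' goto b→11
  11='dbcb' goto ·  ←P3
  12='a' goto a→13 c→20
  13='aa' goto a→14 c→17
  14='aaa' goto b→15
  15='aaab' goto b→16
  16='aaabb' goto ·  ←P4
  17='aac' goto a→18
  18='aaca' goto d→19
  19='aacad' goto ·  ←P6
  20='ac' goto a→21
  21='aca' goto d→22
  22='acad' goto ·  ←P7

BFS fail/out derivation:
  fail(1) 'b': from fail(0)=0 chase 'b': 0 ⇒ 0;  out={0}∪out(0)={0}
  fail(2) 'c': from fail(0)=0 chase 'c': 0 ⇒ 0;  out=∅∪out(0)=∅
  fail(7) 'd': from fail(0)=0 chase 'd': 0 ⇒ 0;  out=∅∪out(0)=∅
  fail(12) 'a': from fail(0)=0 chase 'a': 0 ⇒ 0;  out=∅∪out(0)=∅
  fail(3) 'ca': from fail(2)=0 chase 'a': 0 ⇒ 12;  out={5}∪out(12)={5}
  fail(8) 'dc': from fail(7)=0 chase 'c': 0 ⇒ 2;  out={2}∪out(2)={2}
  fail(9) 'db': from fail(7)=0 chase 'b': 0 ⇒ 1;  out=∅∪out(1)={0}
  fail(13) 'aa': from fail(12)=0 chase 'a': 0 ⇒ 12;  out=∅∪out(12)=∅
  fail(20) 'ac': from fail(12)=0 chase 'c': 0 ⇒ 2;  out=∅∪out(2)=∅
  fail(4) 'cad': from fail(3)=12 chase 'd': 12→0 ⇒ 7;  out=∅∪out(7)=∅
  fail(10) 'dbc': from fail(9)=1 chase 'c': 1→0 ⇒ 2;  out=∅∪out(2)=∅
  fail(14) 'aaa': from fail(13)=12 chase 'a': 12 ⇒ 13;  out=∅∪out(13)=∅
  fail(17) 'aac': from fail(13)=12 chase 'c': 12 ⇒ 20;  out=∅∪out(20)=∅
  fail(21) 'aca': from fail(20)=2 chase 'a': 2 ⇒ 3;  out=∅∪out(3)={5}
  fail(5) 'cadc': from fail(4)=7 chase 'c': 7 ⇒ 8;  out=∅∪out(8)={2}
  fail(11) 'dbcb': from fail(10)=2 chase 'b': 2→0 ⇒ 1;  out={3}∪out(1)={0,3}
  fail(15) 'aaab': from fail(14)=13 chase 'b': 13→12→0 ⇒ 1;  out=∅∪out(1)={0}
  fail(18) 'aaca': from fail(17)=20 chase 'a': 20 ⇒ 21;  out=∅∪out(21)={5}
  fail(22) 'acad': from fail(21)=3 chase 'd': 3 ⇒ 4;  out={7}∪out(4)={7}
  fail(6) 'cadca': from fail(5)=8 chase 'a': 8→2 ⇒ 3;  out={1}∪out(3)={1,5}
  fail(16) 'aaabb': from fail(15)=1 chase 'b': 1→0 ⇒ 1;  out={4}∪out(1)={0,4}
  fail(19) 'aacad': from fail(18)=21 chase 'd': 21 ⇒ 22;  out={6}∪out(22)={6,7}

Text stream:
i=0 'd': node 0→7
i=1 'd': node 7→7 (fail-walked)
i=2 'd': node 7→7 (fail-walked)
i=3 'a': node 7→12 (fail-walked)
i=4 'b': node 12→1 (fail-walked)  ** P0@[4:4]
i=5 'c': node 1→2 (fail-walked)
i=6 'a': node 2→3  ** P5@[5:6]
i=7 'd': node 3→4
i=8 'c': node 4→5  ** P2@[7:8]
i=9 'a': node 5→6  ** P1@[5:9],P5@[8:9]
i=10 'd': node 6→4 (fail-walked)
i=11 'c': node 4→5  ** P2@[10:11]
i=12 'c': node 5→2 (fail-walked)
i=13 'a': node 2→3  ** P5@[12:13]
i=14 'd': node 3→4
i=15 'c': node 4→5  ** P2@[14:15]
i=16 'd': node 5→7 (fail-walked)
i=17 'b': node 7→9  ** P0@[17:17]
i=18 'b': node 9→1 (fail-walked)  ** P0@[18:18]
i=19 'a': node 1→12 (fail-walked)
i=20 'a': node 12→13
i=21 'a': node 13→14
i=22 'a': node 14→14 (fail-walked)
i=23 'b': node 14→15  ** P0@[23:23]
i=24 'b': node 15→16  ** P0@[24:24],P4@[20:24]
i=25 'b': node 16→1 (fail-walked)  ** P0@[25:25]
i=26 'c': node 1→2 (fail-walked)
i=27 'c': node 2→2 (fail-walked)
i=28 'd': node 2→7 (fail-walked)
i=29 'b': node 7→9  ** P0@[29:29]
i=30 'b': node 9→1 (fail-walked)  ** P0@[30:30]
i=31 'c': node 1→2 (fail-walked)
i=32 'a': node 2→3  ** P5@[31:32]
i=33 'd': node 3→4
i=34 'c': node 4→5  ** P2@[33:34]
i=35 'a': node 5→6  ** P1@[31:35],P5@[34:35]
i=36 'c': node 6→20 (fail-walked)
i=37 'a': node 20→21  ** P5@[36:37]
i=38 'c': node 21→20 (fail-walked)
i=39 'a': node 20→21  ** P5@[38:39]
i=40 'd': node 21→22  ** P7@[37:40]
i=41 'b': node 22→9 (fail-walked)  ** P0@[41:41]
i=42 'a': node 9→12 (fail-walked)
i=43 'd': node 12→7 (fail-walked)
i=44 'd': node 7→7 (fail-walked)
i=45 'b': node 7→9  ** P0@[45:45]
i=46 'b': node 9→1 (fail-walked)  ** P0@[46:46]
i=47 'a': node 1→12 (fail-walked)
i=48 'a': node 12→13
i=49 'a': node 13→14
i=50 'a': node 14→14 (fail-walked)
i=51 'c': node 14→17 (fail-walked)
i=52 'a': node 17→18  ** P5@[51:52]
i=53 'd': node 18→19  ** P6@[49:53],P7@[50:53]
i=54 'd': node 19→7 (fail-walked)
i=55 'd': node 7→7 (fail-walked)
i=56 'b': node 7→9  ** P0@[56:56]
i=57 'c': node 9→10
i=58 'b': node 10→11  ** P0@[58:58],P3@[55:58]

All matches (sorted): [[4,0],[6,5],[8,2],[9,1],[9,5],[11,2],[13,5],[15,2],[17,0],[18,0],[23,0],[24,0],[24,4],[25,0],[29,0],[30,0],[32,5],[34,2],[35,1],[35,5],[37,5],[39,5],[40,7],[41,0],[45,0],[46,0],[52,5],[53,6],[53,7],[56,0],[58,0],[58,3]]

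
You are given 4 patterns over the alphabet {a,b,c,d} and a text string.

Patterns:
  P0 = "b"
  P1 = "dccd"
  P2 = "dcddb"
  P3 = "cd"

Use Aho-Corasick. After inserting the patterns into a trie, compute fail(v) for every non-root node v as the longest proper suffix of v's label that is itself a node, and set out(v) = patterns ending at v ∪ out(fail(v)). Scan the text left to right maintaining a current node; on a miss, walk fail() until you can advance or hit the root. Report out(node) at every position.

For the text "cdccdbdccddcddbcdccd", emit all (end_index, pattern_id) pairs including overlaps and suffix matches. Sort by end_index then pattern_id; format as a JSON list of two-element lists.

Build automaton:
Trie nodes:
  0='ε' goto b→1 c→9 d→2
  1='b' goto ·  ←P0
  2='d' goto c→3
  3='dc' goto c→4 d→6
  4='dcc' goto d→5
  5='dccd' goto ·  ←P1
  6='dcd' goto d→7
  7='dcdd' goto b→8
  8='dcddb' goto ·  ←P2
  9='c' goto d→10
  10='cd' goto ·  ←P3

BFS fail/out derivation:
  fail(1) 'b': from fail(0)=0 chase 'b': 0 ⇒ 0;  out={0}∪out(0)={0}
  fail(2) 'd': from fail(0)=0 chase 'd': 0 ⇒ 0;  out=∅∪out(0)=∅
  fail(9) 'c': from fail(0)=0 chase 'c': 0 ⇒ 0;  out=∅∪out(0)=∅
  fail(3) 'dc': from fail(2)=0 chase 'c': 0 ⇒ 9;  out=∅∪out(9)=∅
  fail(10) 'cd': from fail(9)=0 chase 'd': 0 ⇒ 2;  out={3}∪out(2)={3}
  fail(4) 'dcc': from fail(3)=9 chase 'c': 9→0 ⇒ 9;  out=∅∪out(9)=∅
  fail(6) 'dcd': from fail(3)=9 chase 'd': 9 ⇒ 10;  out=∅∪out(10)={3}
  fail(5) 'dccd': from fail(4)=9 chase 'd': 9 ⇒ 10;  out={1}∪out(10)={1,3}
  fail(7) 'dcdd': from fail(6)=10 chase 'd': 10→2→0 ⇒ 2;  out=∅∪out(2)=∅
  fail(8) 'dcddb': from fail(7)=2 chase 'b': 2→0 ⇒ 1;  out={2}∪out(1)={0,2}

Scan:
i=0 'c': node 0→9
i=1 'd': node 9→10  emit P3@[0:1]
i=2 'c': node 10→3 (fail-walked)
i=3 'c': node 3→4
i=4 'd': node 4→5  emit P1@[1:4],P3@[3:4]
i=5 'b': node 5→1 (fail-walked)  emit P0@[5:5]
i=6 'd': node 1→2 (fail-walked)
i=7 'c': node 2→3
i=8 'c': node 3→4
i=9 'd': node 4→5  emit P1@[6:9],P3@[8:9]
i=10 'd': node 5→2 (fail-walked)
i=11 'c': node 2→3
i=12 'd': node 3→6  emit P3@[11:12]
i=13 'd': node 6→7
i=14 'b': node 7→8  emit P0@[14:14],P2@[10:14]
i=15 'c': node 8→9 (fail-walked)
i=16 'd': node 9→10  emit P3@[15:16]
i=17 'c': node 10→3 (fail-walked)
i=18 'c': node 3→4
i=19 'd': node 4→5  emit P1@[16:19],P3@[18:19]

All matches (sorted): [[1,3],[4,1],[4,3],[5,0],[9,1],[9,3],[12,3],[14,0],[14,2],[16,3],[19,1],[19,3]]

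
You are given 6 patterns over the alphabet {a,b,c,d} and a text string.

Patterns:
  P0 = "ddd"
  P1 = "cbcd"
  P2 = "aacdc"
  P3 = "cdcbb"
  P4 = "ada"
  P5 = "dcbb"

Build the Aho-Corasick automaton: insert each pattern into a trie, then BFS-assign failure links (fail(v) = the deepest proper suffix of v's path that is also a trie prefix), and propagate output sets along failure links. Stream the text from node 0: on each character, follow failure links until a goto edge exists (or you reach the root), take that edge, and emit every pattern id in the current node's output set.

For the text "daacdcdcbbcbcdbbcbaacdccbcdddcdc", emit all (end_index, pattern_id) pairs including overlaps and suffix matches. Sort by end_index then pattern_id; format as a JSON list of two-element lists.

Build automaton:
Trie nodes:
  n0 'ε': a→8 c→4 d→1
  n1 'd': c→19 d→2
  n2 'dd': d→3
  n3 'ddd': ·  [P0 ends]
  n4 'c': b→5 d→13
  n5 'cb': c→6
  n6 'cbc': d→7
  n7 'cbcd': ·  [P1 ends]
  n8 'a': a→9 d→17
  n9 'aa': c→10
  n10 'aac': d→11
  n11 'aacd': c→12
  n12 'aacdc': ·  [P2 ends]
  n13 'cd': c→14
  n14 'cdc': b→15
  n15 'cdcb': b→16
  n16 'cdcbb': ·  [P3 ends]
  n17 'ad': a→18
  n18 'ada': ·  [P4 ends]
  n19 'dc': b→20
  n20 'dcb': b→21
  n21 'dcbb': ·  [P5 ends]

Failure links (BFS by depth):
  n1('d'): parent n0 fail=0; on 'd' 0 → fail=0;  out ∅∪∅=∅
  n4('c'): parent n0 fail=0; on 'c' 0 → fail=0;  out ∅∪∅=∅
  n8('a'): parent n0 fail=0; on 'a' 0 → fail=0;  out ∅∪∅=∅
  n2('dd'): parent n1 fail=0; on 'd' 0 → fail=1;  out ∅∪∅=∅
  n5('cb'): parent n4 fail=0; on 'b' 0 → fail=0;  out ∅∪∅=∅
  n9('aa'): parent n8 fail=0; on 'a' 0 → fail=8;  out ∅∪∅=∅
  n13('cd'): parent n4 fail=0; on 'd' 0 → fail=1;  out ∅∪∅=∅
  n17('ad'): parent n8 fail=0; on 'd' 0 → fail=1;  out ∅∪∅=∅
  n19('dc'): parent n1 fail=0; on 'c' 0 → fail=4;  out ∅∪∅=∅
  n3('ddd'): parent n2 fail=1; on 'd' 1 → fail=2;  out {0}∪∅={0}
  n6('cbc'): parent n5 fail=0; on 'c' 0 → fail=4;  out ∅∪∅=∅
  n10('aac'): parent n9 fail=8; on 'c' 8→0 → fail=4;  out ∅∪∅=∅
  n14('cdc'): parent n13 fail=1; on 'c' 1 → fail=19;  out ∅∪∅=∅
  n18('ada'): parent n17 fail=1; on 'a' 1→0 → fail=8;  out {4}∪∅={4}
  n20('dcb'): parent n19 fail=4; on 'b' 4 → fail=5;  out ∅∪∅=∅
  n7('cbcd'): parent n6 fail=4; on 'd' 4 → fail=13;  out {1}∪∅={1}
  n11('aacd'): parent n10 fail=4; on 'd' 4 → fail=13;  out ∅∪∅=∅
  n15('cdcb'): parent n14 fail=19; on 'b' 19 → fail=20;  out ∅∪∅=∅
  n21('dcbb'): parent n20 fail=5; on 'b' 5→0 → fail=0;  out {5}∪∅={5}
  n12('aacdc'): parent n11 fail=13; on 'c' 13 → fail=14;  out {2}∪∅={2}
  n16('cdcbb'): parent n15 fail=20; on 'b' 20 → fail=21;  out {3}∪{5}={3,5}

Scan:
i=0 'd': node 0→1
i=1 'a': node 1→8 (fail-walked)
i=2 'a': node 8→9
i=3 'c': node 9→10
i=4 'd': node 10→11
i=5 'c': node 11→12  ** P2@[1:5]
i=6 'd': node 12→13 (fail-walked)
i=7 'c': node 13→14
i=8 'b': node 14→15
i=9 'b': node 15→16  ** P3@[5:9],P5@[6:9]
i=10 'c': node 16→4 (fail-walked)
i=11 'b': node 4→5
i=12 'c': node 5→6
i=13 'd': node 6→7  ** P1@[10:13]
i=14 'b': node 7→0 (fail-walked)
i=15 'b': node 0→0
i=16 'c': node 0→4
i=17 'b': node 4→5
i=18 'a': node 5→8 (fail-walked)
i=19 'a': node 8→9
i=20 'c': node 9→10
i=21 'd': node 10→11
i=22 'c': node 11→12  ** P2@[18:22]
i=23 'c': node 12→4 (fail-walked)
i=24 'b': node 4→5
i=25 'c': node 5→6
i=26 'd': node 6→7  ** P1@[23:26]
i=27 'd': node 7→2 (fail-walked)
i=28 'd': node 2→3  ** P0@[26:28]
i=29 'c': node 3→19 (fail-walked)
i=30 'd': node 19→13 (fail-walked)
i=31 'c': node 13→14

Result: [[5,2],[9,3],[9,5],[13,1],[22,2],[26,1],[28,0]]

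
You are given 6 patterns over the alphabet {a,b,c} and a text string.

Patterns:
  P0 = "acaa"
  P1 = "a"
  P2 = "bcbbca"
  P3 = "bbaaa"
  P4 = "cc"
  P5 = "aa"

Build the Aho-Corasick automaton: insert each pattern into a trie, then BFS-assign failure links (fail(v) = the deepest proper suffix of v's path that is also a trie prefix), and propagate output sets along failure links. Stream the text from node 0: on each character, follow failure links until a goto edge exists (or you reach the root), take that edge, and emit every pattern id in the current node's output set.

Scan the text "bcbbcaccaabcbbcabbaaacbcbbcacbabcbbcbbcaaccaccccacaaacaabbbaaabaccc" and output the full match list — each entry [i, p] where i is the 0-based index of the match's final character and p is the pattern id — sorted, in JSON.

Build:
Trie nodes:
  0='ε' goto a→1 b→5 c→15
  1='a' goto a→17 c→2  ←P1
  2='ac' goto a→3
  3='aca' goto a→4
  4='acaa' goto ·  ←P0
  5='b' goto b→11 c→6
  6='bc' goto b→7
  7='bcb' goto b→8
  8='bcbb' goto c→9
  9='bcbbc' goto a→10
  10='bcbbca' goto ·  ←P2
  11='bb' goto a→12
  12='bba' goto a→13
  13='bbaa' goto a→14
  14='bbaaa' goto ·  ←P3
  15='c' goto c→16
  16='cc' goto ·  ←P4
  17='aa' goto ·  ←P5

Failure links (BFS by depth):
  fail(1) 'a': from fail(0)=0 chase 'a': 0 ⇒ 0;  out={1}∪out(0)={1}
  fail(5) 'b': from fail(0)=0 chase 'b': 0 ⇒ 0;  out=∅∪out(0)=∅
  fail(15) 'c': from fail(0)=0 chase 'c': 0 ⇒ 0;  out=∅∪out(0)=∅
  fail(2) 'ac': from fail(1)=0 chase 'c': 0 ⇒ 15;  out=∅∪out(15)=∅
  fail(6) 'bc': from fail(5)=0 chase 'c': 0 ⇒ 15;  out=∅∪out(15)=∅
  fail(11) 'bb': from fail(5)=0 chase 'b': 0 ⇒ 5;  out=∅∪out(5)=∅
  fail(16) 'cc': from fail(15)=0 chase 'c': 0 ⇒ 15;  out={4}∪out(15)={4}
  fail(17) 'aa': from fail(1)=0 chase 'a': 0 ⇒ 1;  out={5}∪out(1)={1,5}
  fail(3) 'aca': from fail(2)=15 chase 'a': 15→0 ⇒ 1;  out=∅∪out(1)={1}
  fail(7) 'bcb': from fail(6)=15 chase 'b': 15→0 ⇒ 5;  out=∅∪out(5)=∅
  fail(12) 'bba': from fail(11)=5 chase 'a': 5→0 ⇒ 1;  out=∅∪out(1)={1}
  fail(4) 'acaa': from fail(3)=1 chase 'a': 1 ⇒ 17;  out={0}∪out(17)={0,1,5}
  fail(8) 'bcbb': from fail(7)=5 chase 'b': 5 ⇒ 11;  out=∅∪out(11)=∅
  fail(13) 'bbaa': from fail(12)=1 chase 'a': 1 ⇒ 17;  out=∅∪out(17)={1,5}
  fail(9) 'bcbbc': from fail(8)=11 chase 'c': 11→5 ⇒ 6;  out=∅∪out(6)=∅
  fail(14) 'bbaaa': from fail(13)=17 chase 'a': 17→1 ⇒ 17;  out={3}∪out(17)={1,3,5}
  fail(10) 'bcbbca': from fail(9)=6 chase 'a': 6→15→0 ⇒ 1;  out={2}∪out(1)={1,2}

Scan:
[0] read 'b'  n0⇒n5
[1] read 'c'  n5⇒n6
[2] read 'b'  n6⇒n7
[3] read 'b'  n7⇒n8
[4] read 'c'  n8⇒n9
[5] read 'a'  n9⇒n10  ** P1@[5:5],P2@[0:5]
[6] read 'c'  n10⇒n2 ·f
[7] read 'c'  n2⇒n16 ·f  ** P4@[6:7]
[8] read 'a'  n16⇒n1 ·f  ** P1@[8:8]
[9] read 'a'  n1⇒n17  ** P1@[9:9],P5@[8:9]
[10] read 'b'  n17⇒n5 ·f
[11] read 'c'  n5⇒n6
[12] read 'b'  n6⇒n7
[13] read 'b'  n7⇒n8
[14] read 'c'  n8⇒n9
[15] read 'a'  n9⇒n10  ** P1@[15:15],P2@[10:15]
[16] read 'b'  n10⇒n5 ·f
[17] read 'b'  n5⇒n11
[18] read 'a'  n11⇒n12  ** P1@[18:18]
[19] read 'a'  n12⇒n13  ** P1@[19:19],P5@[18:19]
[20] read 'a'  n13⇒n14  ** P1@[20:20],P3@[16:20],P5@[19:20]
[21] read 'c'  n14⇒n2 ·f
[22] read 'b'  n2⇒n5 ·f
[23] read 'c'  n5⇒n6
[24] read 'b'  n6⇒n7
[25] read 'b'  n7⇒n8
[26] read 'c'  n8⇒n9
[27] read 'a'  n9⇒n10  ** P1@[27:27],P2@[22:27]
[28] read 'c'  n10⇒n2 ·f
[29] read 'b'  n2⇒n5 ·f
[30] read 'a'  n5⇒n1 ·f  ** P1@[30:30]
[31] read 'b'  n1⇒n5 ·f
[32] read 'c'  n5⇒n6
[33] read 'b'  n6⇒n7
[34] read 'b'  n7⇒n8
[35] read 'c'  n8⇒n9
[36] read 'b'  n9⇒n7 ·f
[37] read 'b'  n7⇒n8
[38] read 'c'  n8⇒n9
[39] read 'a'  n9⇒n10  ** P1@[39:39],P2@[34:39]
[40] read 'a'  n10⇒n17 ·f  ** P1@[40:40],P5@[39:40]
[41] read 'c'  n17⇒n2 ·f
[42] read 'c'  n2⇒n16 ·f  ** P4@[41:42]
[43] read 'a'  n16⇒n1 ·f  ** P1@[43:43]
[44] read 'c'  n1⇒n2
[45] read 'c'  n2⇒n16 ·f  ** P4@[44:45]
[46] read 'c'  n16⇒n16 ·f  ** P4@[45:46]
[47] read 'c'  n16⇒n16 ·f  ** P4@[46:47]
[48] read 'a'  n16⇒n1 ·f  ** P1@[48:48]
[49] read 'c'  n1⇒n2
[50] read 'a'  n2⇒n3  ** P1@[50:50]
[51] read 'a'  n3⇒n4  ** P0@[48:51],P1@[51:51],P5@[50:51]
[52] read 'a'  n4⇒n17 ·f  ** P1@[52:52],P5@[51:52]
[53] read 'c'  n17⇒n2 ·f
[54] read 'a'  n2⇒n3  ** P1@[54:54]
[55] read 'a'  n3⇒n4  ** P0@[52:55],P1@[55:55],P5@[54:55]
[56] read 'b'  n4⇒n5 ·f
[57] read 'b'  n5⇒n11
[58] read 'b'  n11⇒n11 ·f
[59] read 'a'  n11⇒n12  ** P1@[59:59]
[60] read 'a'  n12⇒n13  ** P1@[60:60],P5@[59:60]
[61] read 'a'  n13⇒n14  ** P1@[61:61],P3@[57:61],P5@[60:61]
[62] read 'b'  n14⇒n5 ·f
[63] read 'a'  n5⇒n1 ·f  ** P1@[63:63]
[64] read 'c'  n1⇒n2
[65] read 'c'  n2⇒n16 ·f  ** P4@[64:65]
[66] read 'c'  n16⇒n16 ·f  ** P4@[65:66]

Matches: [[5,1],[5,2],[7,4],[8,1],[9,1],[9,5],[15,1],[15,2],[18,1],[19,1],[19,5],[20,1],[20,3],[20,5],[27,1],[27,2],[30,1],[39,1],[39,2],[40,1],[40,5],[42,4],[43,1],[45,4],[46,4],[47,4],[48,1],[50,1],[51,0],[51,1],[51,5],[52,1],[52,5],[54,1],[55,0],[55,1],[55,5],[59,1],[60,1],[60,5],[61,1],[61,3],[61,5],[63,1],[65,4],[66,4]]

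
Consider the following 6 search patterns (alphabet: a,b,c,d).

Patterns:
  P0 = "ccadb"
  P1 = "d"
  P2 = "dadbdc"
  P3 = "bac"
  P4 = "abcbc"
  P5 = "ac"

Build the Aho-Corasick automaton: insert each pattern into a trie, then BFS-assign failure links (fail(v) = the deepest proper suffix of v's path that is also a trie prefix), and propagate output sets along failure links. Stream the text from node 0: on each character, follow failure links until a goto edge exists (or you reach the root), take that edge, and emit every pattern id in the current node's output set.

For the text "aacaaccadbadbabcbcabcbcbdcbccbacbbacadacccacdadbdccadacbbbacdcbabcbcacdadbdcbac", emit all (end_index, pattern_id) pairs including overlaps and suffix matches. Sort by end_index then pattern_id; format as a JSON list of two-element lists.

Build automaton:
Trie nodes:
  0='ε' goto a→15 b→12 c→1 d→6
  1='c' goto c→2
  2='cc' goto a→3
  3='cca' goto d→4
  4='ccad' goto b→5
  5='ccadb' goto ·  ←P0
  6='d' goto a→7  ←P1
  7='da' goto d→8
  8='dad' goto b→9
  9='dadb' goto d→10
  10='dadbd' goto c→11
  11='dadbdc' goto ·  ←P2
  12='b' goto a→13
  13='ba' goto c→14
  14='bac' goto ·  ←P3
  15='a' goto b→16 c→20
  16='ab' goto c→17
  17='abc' goto b→18
  18='abcb' goto c→19
  19='abcbc' goto ·  ←P4
  20='ac' goto ·  ←P5

Failure links (BFS by depth):
  fail(1) 'c': from fail(0)=0 chase 'c': 0 ⇒ 0;  out=∅∪out(0)=∅
  fail(6) 'd': from fail(0)=0 chase 'd': 0 ⇒ 0;  out={1}∪out(0)={1}
  fail(12) 'b': from fail(0)=0 chase 'b': 0 ⇒ 0;  out=∅∪out(0)=∅
  fail(15) 'a': from fail(0)=0 chase 'a': 0 ⇒ 0;  out=∅∪out(0)=∅
  fail(2) 'cc': from fail(1)=0 chase 'c': 0 ⇒ 1;  out=∅∪out(1)=∅
  fail(7) 'da': from fail(6)=0 chase 'a': 0 ⇒ 15;  out=∅∪out(15)=∅
  fail(13) 'ba': from fail(12)=0 chase 'a': 0 ⇒ 15;  out=∅∪out(15)=∅
  fail(16) 'ab': from fail(15)=0 chase 'b': 0 ⇒ 12;  out=∅∪out(12)=∅
  fail(20) 'ac': from fail(15)=0 chase 'c': 0 ⇒ 1;  out={5}∪out(1)={5}
  fail(3) 'cca': from fail(2)=1 chase 'a': 1→0 ⇒ 15;  out=∅∪out(15)=∅
  fail(8) 'dad': from fail(7)=15 chase 'd': 15→0 ⇒ 6;  out=∅∪out(6)={1}
  fail(14) 'bac': from fail(13)=15 chase 'c': 15 ⇒ 20;  out={3}∪out(20)={3,5}
  fail(17) 'abc': from fail(16)=12 chase 'c': 12→0 ⇒ 1;  out=∅∪out(1)=∅
  fail(4) 'ccad': from fail(3)=15 chase 'd': 15→0 ⇒ 6;  out=∅∪out(6)={1}
  fail(9) 'dadb': from fail(8)=6 chase 'b': 6→0 ⇒ 12;  out=∅∪out(12)=∅
  fail(18) 'abcb': from fail(17)=1 chase 'b': 1→0 ⇒ 12;  out=∅∪out(12)=∅
  fail(5) 'ccadb': from fail(4)=6 chase 'b': 6→0 ⇒ 12;  out={0}∪out(12)={0}
  fail(10) 'dadbd': from fail(9)=12 chase 'd': 12→0 ⇒ 6;  out=∅∪out(6)={1}
  fail(19) 'abcbc': from fail(18)=12 chase 'c': 12→0 ⇒ 1;  out={4}∪out(1)={4}
  fail(11) 'dadbdc': from fail(10)=6 chase 'c': 6→0 ⇒ 1;  out={2}∪out(1)={2}

Scan:
i=0 'a': node 0→15
i=1 'a': node 15→15 ·f
i=2 'c': node 15→20  ** P5@[1:2]
i=3 'a': node 20→15 ·f
i=4 'a': node 15→15 ·f
i=5 'c': node 15→20  ** P5@[4:5]
i=6 'c': node 20→2 ·f
i=7 'a': node 2→3
i=8 'd': node 3→4  ** P1@[8:8]
i=9 'b': node 4→5  ** P0@[5:9]
i=10 'a': node 5→13 ·f
i=11 'd': node 13→6 ·f  ** P1@[11:11]
i=12 'b': node 6→12 ·f
i=13 'a': node 12→13
i=14 'b': node 13→16 ·f
i=15 'c': node 16→17
i=16 'b': node 17→18
i=17 'c': node 18→19  ** P4@[13:17]
i=18 'a': node 19→15 ·f
i=19 'b': node 15→16
i=20 'c': node 16→17
i=21 'b': node 17→18
i=22 'c': node 18→19  ** P4@[18:22]
i=23 'b': node 19→12 ·f
i=24 'd': node 12→6 ·f  ** P1@[24:24]
i=25 'c': node 6→1 ·f
i=26 'b': node 1→12 ·f
i=27 'c': node 12→1 ·f
i=28 'c': node 1→2
i=29 'b': node 2→12 ·f
i=30 'a': node 12→13
i=31 'c': node 13→14  ** P3@[29:31],P5@[30:31]
i=32 'b': node 14→12 ·f
i=33 'b': node 12→12 ·f
i=34 'a': node 12→13
i=35 'c': node 13→14  ** P3@[33:35],P5@[34:35]
i=36 'a': node 14→15 ·f
i=37 'd': node 15→6 ·f  ** P1@[37:37]
i=38 'a': node 6→7
i=39 'c': node 7→20 ·f  ** P5@[38:39]
i=40 'c': node 20→2 ·f
i=41 'c': node 2→2 ·f
i=42 'a': node 2→3
i=43 'c': node 3→20 ·f  ** P5@[42:43]
i=44 'd': node 20→6 ·f  ** P1@[44:44]
i=45 'a': node 6→7
i=46 'd': node 7→8  ** P1@[46:46]
i=47 'b': node 8→9
i=48 'd': node 9→10  ** P1@[48:48]
i=49 'c': node 10→11  ** P2@[44:49]
i=50 'c': node 11→2 ·f
i=51 'a': node 2→3
i=52 'd': node 3→4  ** P1@[52:52]
i=53 'a': node 4→7 ·f
i=54 'c': node 7→20 ·f  ** P5@[53:54]
i=55 'b': node 20→12 ·f
i=56 'b': node 12→12 ·f
i=57 'b': node 12→12 ·f
i=58 'a': node 12→13
i=59 'c': node 13→14  ** P3@[57:59],P5@[58:59]
i=60 'd': node 14→6 ·f  ** P1@[60:60]
i=61 'c': node 6→1 ·f
i=62 'b': node 1→12 ·f
i=63 'a': node 12→13
i=64 'b': node 13→16 ·f
i=65 'c': node 16→17
i=66 'b': node 17→18
i=67 'c': node 18→19  ** P4@[63:67]
i=68 'a': node 19→15 ·f
i=69 'c': node 15→20  ** P5@[68:69]
i=70 'd': node 20→6 ·f  ** P1@[70:70]
i=71 'a': node 6→7
i=72 'd': node 7→8  ** P1@[72:72]
i=73 'b': node 8→9
i=74 'd': node 9→10  ** P1@[74:74]
i=75 'c': node 10→11  ** P2@[70:75]
i=76 'b': node 11→12 ·f
i=77 'a': node 12→13
i=78 'c': node 13→14  ** P3@[76:78],P5@[77:78]

All matches (sorted): [[2,5],[5,5],[8,1],[9,0],[11,1],[17,4],[22,4],[24,1],[31,3],[31,5],[35,3],[35,5],[37,1],[39,5],[43,5],[44,1],[46,1],[48,1],[49,2],[52,1],[54,5],[59,3],[59,5],[60,1],[67,4],[69,5],[70,1],[72,1],[74,1],[75,2],[78,3],[78,5]]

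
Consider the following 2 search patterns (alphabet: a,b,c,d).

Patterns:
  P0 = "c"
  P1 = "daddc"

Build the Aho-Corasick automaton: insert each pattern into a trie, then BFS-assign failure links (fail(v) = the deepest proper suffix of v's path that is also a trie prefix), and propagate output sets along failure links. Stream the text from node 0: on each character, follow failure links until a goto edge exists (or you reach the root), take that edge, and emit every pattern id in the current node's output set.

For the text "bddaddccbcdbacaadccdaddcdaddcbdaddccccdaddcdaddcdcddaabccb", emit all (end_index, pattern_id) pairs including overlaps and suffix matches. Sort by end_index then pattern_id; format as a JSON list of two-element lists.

Construct AC machine:
Trie nodes:
  n0 'ε': c→1 d→2
  n1 'c': ·  [P0 ends]
  n2 'd': a→3
  n3 'da': d→4
  n4 'dad': d→5
  n5 'dadd': c→6
  n6 'daddc': ·  [P1 ends]

BFS fail/out derivation:
  n1('c'): parent n0 fail=0; on 'c' 0 → fail=0;  out {0}∪∅={0}
  n2('d'): parent n0 fail=0; on 'd' 0 → fail=0;  out ∅∪∅=∅
  n3('da'): parent n2 fail=0; on 'a' 0 → fail=0;  out ∅∪∅=∅
  n4('dad'): parent n3 fail=0; on 'd' 0 → fail=2;  out ∅∪∅=∅
  n5('dadd'): parent n4 fail=2; on 'd' 2→0 → fail=2;  out ∅∪∅=∅
  n6('daddc'): parent n5 fail=2; on 'c' 2→0 → fail=1;  out {1}∪{0}={0,1}

Scan:
i=0 'b': node 0→0
i=1 'd': node 0→2
i=2 'd': node 2→2 ·f
i=3 'a': node 2→3
i=4 'd': node 3→4
i=5 'd': node 4→5
i=6 'c': node 5→6  ** P0@[6:6],P1@[2:6]
i=7 'c': node 6→1 ·f  ** P0@[7:7]
i=8 'b': node 1→0 ·f
i=9 'c': node 0→1  ** P0@[9:9]
i=10 'd': node 1→2 ·f
i=11 'b': node 2→0 ·f
i=12 'a': node 0→0
i=13 'c': node 0→1  ** P0@[13:13]
i=14 'a': node 1→0 ·f
i=15 'a': node 0→0
i=16 'd': node 0→2
i=17 'c': node 2→1 ·f  ** P0@[17:17]
i=18 'c': node 1→1 ·f  ** P0@[18:18]
i=19 'd': node 1→2 ·f
i=20 'a': node 2→3
i=21 'd': node 3→4
i=22 'd': node 4→5
i=23 'c': node 5→6  ** P0@[23:23],P1@[19:23]
i=24 'd': node 6→2 ·f
i=25 'a': node 2→3
i=26 'd': node 3→4
i=27 'd': node 4→5
i=28 'c': node 5→6  ** P0@[28:28],P1@[24:28]
i=29 'b': node 6→0 ·f
i=30 'd': node 0→2
i=31 'a': node 2→3
i=32 'd': node 3→4
i=33 'd': node 4→5
i=34 'c': node 5→6  ** P0@[34:34],P1@[30:34]
i=35 'c': node 6→1 ·f  ** P0@[35:35]
i=36 'c': node 1→1 ·f  ** P0@[36:36]
i=37 'c': node 1→1 ·f  ** P0@[37:37]
i=38 'd': node 1→2 ·f
i=39 'a': node 2→3
i=40 'd': node 3→4
i=41 'd': node 4→5
i=42 'c': node 5→6  ** P0@[42:42],P1@[38:42]
i=43 'd': node 6→2 ·f
i=44 'a': node 2→3
i=45 'd': node 3→4
i=46 'd': node 4→5
i=47 'c': node 5→6  ** P0@[47:47],P1@[43:47]
i=48 'd': node 6→2 ·f
i=49 'c': node 2→1 ·f  ** P0@[49:49]
i=50 'd': node 1→2 ·f
i=51 'd': node 2→2 ·f
i=52 'a': node 2→3
i=53 'a': node 3→0 ·f
i=54 'b': node 0→0
i=55 'c': node 0→1  ** P0@[55:55]
i=56 'c': node 1→1 ·f  ** P0@[56:56]
i=57 'b': node 1→0 ·f

Matches: [[6,0],[6,1],[7,0],[9,0],[13,0],[17,0],[18,0],[23,0],[23,1],[28,0],[28,1],[34,0],[34,1],[35,0],[36,0],[37,0],[42,0],[42,1],[47,0],[47,1],[49,0],[55,0],[56,0]]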